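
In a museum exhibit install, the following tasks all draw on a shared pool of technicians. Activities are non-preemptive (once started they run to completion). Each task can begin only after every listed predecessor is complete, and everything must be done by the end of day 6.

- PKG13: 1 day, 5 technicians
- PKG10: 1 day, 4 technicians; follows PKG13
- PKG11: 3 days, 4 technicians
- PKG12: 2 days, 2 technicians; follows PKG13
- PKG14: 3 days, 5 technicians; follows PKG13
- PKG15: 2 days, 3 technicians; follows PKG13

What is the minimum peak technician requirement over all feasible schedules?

Early-start (PKG13@1, PKG10@2, PKG11@1, PKG12@2, PKG14@2, PKG15@2) gives peak 18: d1:9  d2:18  d3:14  d4:5  d5:0  d6:0.
Shift PKG12→3, PKG14→4, PKG15→5.
Schedule PKG13@1, PKG10@2, PKG11@1, PKG12@3, PKG14@4, PKG15@5: d1:9  d2:8  d3:6  d4:7  d5:8  d6:8 — peak 9.

9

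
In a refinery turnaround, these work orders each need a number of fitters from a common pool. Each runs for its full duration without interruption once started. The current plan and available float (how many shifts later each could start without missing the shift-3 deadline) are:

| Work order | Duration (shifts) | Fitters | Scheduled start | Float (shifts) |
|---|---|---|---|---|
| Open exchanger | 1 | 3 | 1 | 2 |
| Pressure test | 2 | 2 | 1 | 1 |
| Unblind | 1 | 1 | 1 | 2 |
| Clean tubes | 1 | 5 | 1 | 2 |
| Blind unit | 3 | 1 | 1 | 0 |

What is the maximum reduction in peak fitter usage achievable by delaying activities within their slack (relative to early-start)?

6

Early-start peak: s1:12  s2:3  s3:1 ⇒ 12.
Leveled (Open exchanger@1, Pressure test@1, Unblind@2, Clean tubes@3, Blind unit@1): s1:6  s2:4  s3:6 ⇒ 6.
Reduction 12 − 6 = 6.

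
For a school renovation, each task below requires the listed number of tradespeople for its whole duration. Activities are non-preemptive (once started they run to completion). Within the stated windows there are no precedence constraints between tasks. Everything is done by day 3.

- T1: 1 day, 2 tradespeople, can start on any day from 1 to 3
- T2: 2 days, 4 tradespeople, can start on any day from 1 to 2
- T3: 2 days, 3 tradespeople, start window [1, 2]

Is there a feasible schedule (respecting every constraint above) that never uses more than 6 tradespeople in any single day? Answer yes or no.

no

The minimum achievable peak is 7; 6 < 7, so no feasible schedule stays within the cap.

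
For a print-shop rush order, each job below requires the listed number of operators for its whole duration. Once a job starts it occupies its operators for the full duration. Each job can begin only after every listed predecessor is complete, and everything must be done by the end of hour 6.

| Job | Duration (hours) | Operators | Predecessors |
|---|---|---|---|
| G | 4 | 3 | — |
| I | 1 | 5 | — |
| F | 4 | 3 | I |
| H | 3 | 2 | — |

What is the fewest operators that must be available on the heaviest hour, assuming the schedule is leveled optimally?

Early-start (G@1, I@1, F@2, H@1) gives peak 10: h1:10  h2:8  h3:8  h4:6  h5:3  h6:0.
Shift H→2.
Schedule G@1, I@1, F@2, H@2: h1:8  h2:8  h3:8  h4:8  h5:3  h6:0 — peak 8.

8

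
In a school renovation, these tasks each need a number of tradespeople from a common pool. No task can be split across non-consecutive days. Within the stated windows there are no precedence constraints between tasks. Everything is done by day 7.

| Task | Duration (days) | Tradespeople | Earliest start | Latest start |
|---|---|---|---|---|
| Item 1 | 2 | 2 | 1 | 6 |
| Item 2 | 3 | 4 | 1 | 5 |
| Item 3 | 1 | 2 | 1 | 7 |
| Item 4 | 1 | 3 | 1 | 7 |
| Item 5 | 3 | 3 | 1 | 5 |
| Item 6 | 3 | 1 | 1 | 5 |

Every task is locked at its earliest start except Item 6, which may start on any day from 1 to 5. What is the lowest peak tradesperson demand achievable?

14

Item 6@1: d1:15  d2:10  d3:8  d4:0  d5:0  d6:0  d7:0 → peak 15
Item 6@2: d1:14  d2:10  d3:8  d4:1  d5:0  d6:0  d7:0 → peak 14
Item 6@3: d1:14  d2:9  d3:8  d4:1  d5:1  d6:0  d7:0 → peak 14
Item 6@4: d1:14  d2:9  d3:7  d4:1  d5:1  d6:1  d7:0 → peak 14
Item 6@5: d1:14  d2:9  d3:7  d4:0  d5:1  d6:1  d7:1 → peak 14
Best is Item 6@2, peak 14.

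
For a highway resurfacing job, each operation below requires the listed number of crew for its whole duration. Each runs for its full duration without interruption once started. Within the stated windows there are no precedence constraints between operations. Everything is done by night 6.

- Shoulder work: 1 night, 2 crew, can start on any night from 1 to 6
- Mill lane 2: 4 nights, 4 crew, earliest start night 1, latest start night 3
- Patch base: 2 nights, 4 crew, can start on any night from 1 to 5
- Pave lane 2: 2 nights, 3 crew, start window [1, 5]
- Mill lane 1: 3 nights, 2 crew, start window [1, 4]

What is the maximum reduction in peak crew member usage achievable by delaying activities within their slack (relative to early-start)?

8

Early-start peak: n1:15  n2:13  n3:6  n4:4  n5:0  n6:0 ⇒ 15.
Leveled (Shoulder work@1, Mill lane 2@1, Patch base@5, Pave lane 2@2, Mill lane 1@4): n1:6  n2:7  n3:7  n4:6  n5:6  n6:6 ⇒ 7.
Reduction 15 − 7 = 8.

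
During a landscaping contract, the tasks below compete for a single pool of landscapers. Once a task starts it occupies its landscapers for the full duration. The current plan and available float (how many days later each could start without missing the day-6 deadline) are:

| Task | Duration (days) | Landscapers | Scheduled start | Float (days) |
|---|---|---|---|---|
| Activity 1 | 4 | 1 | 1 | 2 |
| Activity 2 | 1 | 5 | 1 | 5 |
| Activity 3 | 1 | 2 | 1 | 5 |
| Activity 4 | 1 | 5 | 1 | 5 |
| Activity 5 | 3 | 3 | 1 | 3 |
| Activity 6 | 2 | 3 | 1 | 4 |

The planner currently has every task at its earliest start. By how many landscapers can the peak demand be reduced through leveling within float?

13

Early-start peak: d1:19  d2:7  d3:4  d4:1  d5:0  d6:0 ⇒ 19.
Leveled (Activity 1@1, Activity 2@1, Activity 3@2, Activity 4@3, Activity 5@4, Activity 6@5): d1:6  d2:3  d3:6  d4:4  d5:6  d6:6 ⇒ 6.
Reduction 19 − 6 = 13.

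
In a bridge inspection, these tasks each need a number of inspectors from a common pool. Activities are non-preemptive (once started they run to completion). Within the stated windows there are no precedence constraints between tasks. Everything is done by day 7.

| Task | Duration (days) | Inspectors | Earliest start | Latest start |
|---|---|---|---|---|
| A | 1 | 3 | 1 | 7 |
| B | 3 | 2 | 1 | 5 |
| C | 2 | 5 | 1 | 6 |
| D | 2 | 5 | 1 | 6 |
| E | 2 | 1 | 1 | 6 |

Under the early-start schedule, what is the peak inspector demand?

16

Early-start schedule: A@1, B@1, C@1, D@1, E@1.
Load per day: day 1: 16, day 2: 13, day 3: 2, day 4: 0, day 5: 0, day 6: 0, day 7: 0.
Peak is 16.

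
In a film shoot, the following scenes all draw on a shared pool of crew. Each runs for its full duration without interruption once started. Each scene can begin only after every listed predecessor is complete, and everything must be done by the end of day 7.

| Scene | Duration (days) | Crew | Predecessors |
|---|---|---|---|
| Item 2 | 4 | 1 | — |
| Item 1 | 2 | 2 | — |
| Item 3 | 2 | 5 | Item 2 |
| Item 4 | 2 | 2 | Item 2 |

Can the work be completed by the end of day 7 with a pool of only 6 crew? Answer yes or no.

The minimum achievable peak is 7; 6 < 7, so no feasible schedule stays within the cap.

no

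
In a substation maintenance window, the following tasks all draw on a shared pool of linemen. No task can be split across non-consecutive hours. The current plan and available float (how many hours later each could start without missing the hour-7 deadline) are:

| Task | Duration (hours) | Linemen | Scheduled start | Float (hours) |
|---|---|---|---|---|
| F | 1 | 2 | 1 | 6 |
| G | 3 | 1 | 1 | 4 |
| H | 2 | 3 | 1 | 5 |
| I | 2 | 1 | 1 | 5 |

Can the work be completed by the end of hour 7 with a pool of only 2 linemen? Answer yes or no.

The minimum achievable peak is 3; 2 < 3, so no feasible schedule stays within the cap.

no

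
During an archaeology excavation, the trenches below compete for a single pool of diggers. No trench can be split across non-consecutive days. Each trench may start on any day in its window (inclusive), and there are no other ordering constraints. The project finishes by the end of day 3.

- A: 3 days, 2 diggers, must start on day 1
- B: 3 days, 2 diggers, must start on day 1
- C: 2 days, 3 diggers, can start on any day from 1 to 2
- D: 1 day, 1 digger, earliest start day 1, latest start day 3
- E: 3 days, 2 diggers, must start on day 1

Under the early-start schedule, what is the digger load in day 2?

9

At early start, day 2 has: A, B, C, E.
Demand: 2 + 2 + 3 + 2 = 9.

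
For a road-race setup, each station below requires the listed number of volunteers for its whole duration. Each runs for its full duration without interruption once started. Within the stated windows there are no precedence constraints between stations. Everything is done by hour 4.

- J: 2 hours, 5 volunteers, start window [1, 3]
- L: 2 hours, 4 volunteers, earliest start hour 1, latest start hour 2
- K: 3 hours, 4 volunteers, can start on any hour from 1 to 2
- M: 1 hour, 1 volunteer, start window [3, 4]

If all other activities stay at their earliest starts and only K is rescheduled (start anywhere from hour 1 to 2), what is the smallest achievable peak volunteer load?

K@1: h1:13  h2:13  h3:5  h4:0 → peak 13
K@2: h1:9  h2:13  h3:5  h4:4 → peak 13
Best is K@1, peak 13.

13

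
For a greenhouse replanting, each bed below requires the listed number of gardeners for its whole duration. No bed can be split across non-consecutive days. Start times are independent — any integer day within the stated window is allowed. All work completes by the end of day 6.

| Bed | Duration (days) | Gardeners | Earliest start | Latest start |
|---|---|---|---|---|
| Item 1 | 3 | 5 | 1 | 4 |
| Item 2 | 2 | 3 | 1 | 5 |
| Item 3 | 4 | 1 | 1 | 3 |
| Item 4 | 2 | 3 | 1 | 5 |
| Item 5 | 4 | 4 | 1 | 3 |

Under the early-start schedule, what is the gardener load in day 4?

5

At early start, day 4 has: Item 3, Item 5.
Demand: 1 + 4 = 5.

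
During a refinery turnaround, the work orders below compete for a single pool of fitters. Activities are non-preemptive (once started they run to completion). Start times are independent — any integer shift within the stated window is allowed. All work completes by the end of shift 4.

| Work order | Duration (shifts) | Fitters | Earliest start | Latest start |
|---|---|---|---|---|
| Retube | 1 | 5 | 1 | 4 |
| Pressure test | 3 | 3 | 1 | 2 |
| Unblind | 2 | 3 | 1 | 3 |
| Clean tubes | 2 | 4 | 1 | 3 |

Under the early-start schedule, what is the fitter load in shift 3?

3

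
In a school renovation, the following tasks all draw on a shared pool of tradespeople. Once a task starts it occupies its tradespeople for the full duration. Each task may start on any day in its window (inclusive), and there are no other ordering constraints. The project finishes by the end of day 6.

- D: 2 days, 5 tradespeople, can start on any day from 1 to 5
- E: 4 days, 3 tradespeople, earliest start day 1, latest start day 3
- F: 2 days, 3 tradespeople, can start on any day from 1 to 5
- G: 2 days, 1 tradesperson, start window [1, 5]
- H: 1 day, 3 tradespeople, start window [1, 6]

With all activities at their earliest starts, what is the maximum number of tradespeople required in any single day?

15

Early-start schedule: D@1, E@1, F@1, G@1, H@1.
Load per day: day 1: 15, day 2: 12, day 3: 3, day 4: 3, day 5: 0, day 6: 0.
Peak is 15.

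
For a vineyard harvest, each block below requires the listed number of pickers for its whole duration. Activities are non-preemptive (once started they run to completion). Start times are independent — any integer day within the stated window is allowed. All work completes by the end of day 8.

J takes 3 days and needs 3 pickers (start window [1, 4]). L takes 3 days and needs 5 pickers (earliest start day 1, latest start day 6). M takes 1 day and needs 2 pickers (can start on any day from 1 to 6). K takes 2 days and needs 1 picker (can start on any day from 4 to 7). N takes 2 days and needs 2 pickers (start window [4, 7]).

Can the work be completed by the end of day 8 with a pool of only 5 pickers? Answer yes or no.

yes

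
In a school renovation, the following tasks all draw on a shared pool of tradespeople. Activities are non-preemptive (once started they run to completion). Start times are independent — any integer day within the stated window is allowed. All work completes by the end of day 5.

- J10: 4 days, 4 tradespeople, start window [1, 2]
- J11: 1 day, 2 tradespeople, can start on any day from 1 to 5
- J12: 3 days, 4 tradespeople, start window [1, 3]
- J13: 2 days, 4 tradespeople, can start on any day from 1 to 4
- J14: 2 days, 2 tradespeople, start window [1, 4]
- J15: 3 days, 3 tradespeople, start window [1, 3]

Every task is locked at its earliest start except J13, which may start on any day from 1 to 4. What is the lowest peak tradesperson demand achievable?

15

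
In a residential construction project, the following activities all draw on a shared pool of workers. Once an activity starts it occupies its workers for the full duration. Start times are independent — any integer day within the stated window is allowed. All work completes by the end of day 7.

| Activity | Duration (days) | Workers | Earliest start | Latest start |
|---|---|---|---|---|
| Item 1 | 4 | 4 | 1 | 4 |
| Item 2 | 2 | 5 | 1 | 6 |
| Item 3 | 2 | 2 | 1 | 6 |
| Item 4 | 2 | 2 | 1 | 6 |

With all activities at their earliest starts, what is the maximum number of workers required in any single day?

Early-start schedule: Item 1@1, Item 2@1, Item 3@1, Item 4@1.
Load per day: day 1: 13, day 2: 13, day 3: 4, day 4: 4, day 5: 0, day 6: 0, day 7: 0.
Peak is 13.

13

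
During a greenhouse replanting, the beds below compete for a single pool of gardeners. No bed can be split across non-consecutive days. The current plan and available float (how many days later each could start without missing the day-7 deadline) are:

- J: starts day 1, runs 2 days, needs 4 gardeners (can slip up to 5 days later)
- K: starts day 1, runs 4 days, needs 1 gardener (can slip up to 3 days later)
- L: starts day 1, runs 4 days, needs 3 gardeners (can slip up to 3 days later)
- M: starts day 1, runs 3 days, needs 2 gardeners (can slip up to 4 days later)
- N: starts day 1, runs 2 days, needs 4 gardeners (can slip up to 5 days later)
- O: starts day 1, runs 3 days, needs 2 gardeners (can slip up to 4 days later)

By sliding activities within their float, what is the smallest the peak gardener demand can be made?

7

Early-start (J@1, K@1, L@1, M@1, N@1, O@1) gives peak 16: d1:16  d2:16  d3:8  d4:4  d5:0  d6:0  d7:0.
Shift L→4, N→6, O→3.
Schedule J@1, K@1, L@4, M@1, N@6, O@3: d1:7  d2:7  d3:5  d4:6  d5:5  d6:7  d7:7 — peak 7.
Total gardener-days = 44 over 7 days ⇒ peak ≥ ⌈44/7⌉ = 7, so 7 is optimal.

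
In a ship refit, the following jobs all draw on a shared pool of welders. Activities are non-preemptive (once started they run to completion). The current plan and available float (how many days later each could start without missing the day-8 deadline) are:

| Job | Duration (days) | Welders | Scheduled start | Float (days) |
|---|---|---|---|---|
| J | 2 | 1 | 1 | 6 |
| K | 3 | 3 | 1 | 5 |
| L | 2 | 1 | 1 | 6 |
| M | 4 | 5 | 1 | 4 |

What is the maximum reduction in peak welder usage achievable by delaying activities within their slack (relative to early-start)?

5

Early-start peak: d1:10  d2:10  d3:8  d4:5  d5:0  d6:0  d7:0  d8:0 ⇒ 10.
Leveled (J@1, K@1, L@1, M@4): d1:5  d2:5  d3:3  d4:5  d5:5  d6:5  d7:5  d8:0 ⇒ 5.
Reduction 10 − 5 = 5.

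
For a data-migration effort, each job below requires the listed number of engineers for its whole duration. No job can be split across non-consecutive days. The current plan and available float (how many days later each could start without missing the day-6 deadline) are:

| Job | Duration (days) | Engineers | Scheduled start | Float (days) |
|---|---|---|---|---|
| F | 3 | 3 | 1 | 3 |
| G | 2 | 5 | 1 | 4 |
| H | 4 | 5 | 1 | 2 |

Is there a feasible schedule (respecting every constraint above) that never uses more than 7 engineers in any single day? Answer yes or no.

no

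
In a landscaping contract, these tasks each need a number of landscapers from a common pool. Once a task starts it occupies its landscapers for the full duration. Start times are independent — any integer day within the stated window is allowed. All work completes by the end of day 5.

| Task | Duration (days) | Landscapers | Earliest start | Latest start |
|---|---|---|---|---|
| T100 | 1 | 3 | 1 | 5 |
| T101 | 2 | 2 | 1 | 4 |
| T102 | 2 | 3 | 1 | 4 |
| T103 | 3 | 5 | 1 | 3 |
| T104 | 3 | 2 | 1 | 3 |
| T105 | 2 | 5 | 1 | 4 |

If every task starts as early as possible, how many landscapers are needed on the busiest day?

Early-start schedule: T100@1, T101@1, T102@1, T103@1, T104@1, T105@1.
Load per day: day 1: 20, day 2: 17, day 3: 7, day 4: 0, day 5: 0.
Peak is 20.

20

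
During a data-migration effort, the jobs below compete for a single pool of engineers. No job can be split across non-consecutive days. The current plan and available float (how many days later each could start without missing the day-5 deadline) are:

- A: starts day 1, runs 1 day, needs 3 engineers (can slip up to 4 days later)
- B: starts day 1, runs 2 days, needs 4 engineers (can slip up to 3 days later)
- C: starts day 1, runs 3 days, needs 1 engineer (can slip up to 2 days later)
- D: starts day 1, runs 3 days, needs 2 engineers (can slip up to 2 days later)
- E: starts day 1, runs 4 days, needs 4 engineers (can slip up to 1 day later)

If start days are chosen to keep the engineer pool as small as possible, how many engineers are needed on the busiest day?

8

Early-start (A@1, B@1, C@1, D@1, E@1) gives peak 14: d1:14  d2:11  d3:7  d4:4  d5:0.
Shift C→3, D→3, E→2.
Schedule A@1, B@1, C@3, D@3, E@2: d1:7  d2:8  d3:7  d4:7  d5:7 — peak 8.
Total engineer-days = 36 over 5 days ⇒ peak ≥ ⌈36/5⌉ = 8, so 8 is optimal.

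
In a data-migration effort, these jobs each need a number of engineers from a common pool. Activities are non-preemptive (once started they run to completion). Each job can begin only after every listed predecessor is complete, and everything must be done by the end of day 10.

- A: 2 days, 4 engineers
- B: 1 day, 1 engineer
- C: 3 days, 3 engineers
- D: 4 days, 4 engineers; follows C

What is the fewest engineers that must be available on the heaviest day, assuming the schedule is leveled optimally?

4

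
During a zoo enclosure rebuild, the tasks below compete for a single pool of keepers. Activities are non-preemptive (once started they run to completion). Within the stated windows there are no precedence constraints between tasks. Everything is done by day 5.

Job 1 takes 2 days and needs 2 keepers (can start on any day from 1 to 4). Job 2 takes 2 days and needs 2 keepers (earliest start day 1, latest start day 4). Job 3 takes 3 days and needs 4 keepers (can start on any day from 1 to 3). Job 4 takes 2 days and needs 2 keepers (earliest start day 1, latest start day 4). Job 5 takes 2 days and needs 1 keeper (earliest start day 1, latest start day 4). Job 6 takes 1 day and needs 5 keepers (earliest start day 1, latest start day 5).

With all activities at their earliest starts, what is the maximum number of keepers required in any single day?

Early-start schedule: Job 1@1, Job 2@1, Job 3@1, Job 4@1, Job 5@1, Job 6@1.
Load per day: day 1: 16, day 2: 11, day 3: 4, day 4: 0, day 5: 0.
Peak is 16.

16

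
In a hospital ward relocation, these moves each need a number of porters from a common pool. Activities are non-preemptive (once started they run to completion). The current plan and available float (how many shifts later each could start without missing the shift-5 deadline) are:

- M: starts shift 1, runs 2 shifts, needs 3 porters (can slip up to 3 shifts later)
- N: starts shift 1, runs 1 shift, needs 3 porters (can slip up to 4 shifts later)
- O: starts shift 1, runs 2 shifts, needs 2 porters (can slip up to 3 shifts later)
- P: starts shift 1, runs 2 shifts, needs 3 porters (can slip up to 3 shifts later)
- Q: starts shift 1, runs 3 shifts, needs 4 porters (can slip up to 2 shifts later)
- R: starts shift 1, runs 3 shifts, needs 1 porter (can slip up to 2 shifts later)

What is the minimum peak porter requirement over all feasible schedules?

Early-start (M@1, N@1, O@1, P@1, Q@1, R@1) gives peak 16: s1:16  s2:13  s3:5  s4:0  s5:0.
Shift O→2, P→4, Q→3.
Schedule M@1, N@1, O@2, P@4, Q@3, R@1: s1:7  s2:6  s3:7  s4:7  s5:7 — peak 7.
Total porter-shifts = 34 over 5 shifts ⇒ peak ≥ ⌈34/5⌉ = 7, so 7 is optimal.

7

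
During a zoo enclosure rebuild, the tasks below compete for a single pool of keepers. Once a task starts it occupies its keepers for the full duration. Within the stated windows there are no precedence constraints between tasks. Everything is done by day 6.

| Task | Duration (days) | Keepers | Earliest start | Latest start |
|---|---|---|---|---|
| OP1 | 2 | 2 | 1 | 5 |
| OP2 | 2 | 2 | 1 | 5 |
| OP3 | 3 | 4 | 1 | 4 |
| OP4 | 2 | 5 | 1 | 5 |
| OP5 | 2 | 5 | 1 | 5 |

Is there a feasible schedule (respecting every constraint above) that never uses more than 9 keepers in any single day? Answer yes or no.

Schedule OP1@1, OP2@1, OP3@1, OP4@3, OP5@5: d1:8  d2:8  d3:9  d4:5  d5:5  d6:5 — peak 9 ≤ 9.

yes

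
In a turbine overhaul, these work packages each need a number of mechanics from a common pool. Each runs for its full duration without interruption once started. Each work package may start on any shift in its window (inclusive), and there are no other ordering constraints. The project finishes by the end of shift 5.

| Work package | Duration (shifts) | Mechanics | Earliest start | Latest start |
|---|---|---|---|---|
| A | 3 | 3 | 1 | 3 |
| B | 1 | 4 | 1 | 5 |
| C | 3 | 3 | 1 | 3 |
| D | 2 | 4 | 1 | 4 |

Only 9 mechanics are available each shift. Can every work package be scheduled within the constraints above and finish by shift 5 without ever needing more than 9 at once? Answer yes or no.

Schedule A@1, B@1, C@2, D@4: s1:7  s2:6  s3:6  s4:7  s5:4 — peak 7 ≤ 9.

yes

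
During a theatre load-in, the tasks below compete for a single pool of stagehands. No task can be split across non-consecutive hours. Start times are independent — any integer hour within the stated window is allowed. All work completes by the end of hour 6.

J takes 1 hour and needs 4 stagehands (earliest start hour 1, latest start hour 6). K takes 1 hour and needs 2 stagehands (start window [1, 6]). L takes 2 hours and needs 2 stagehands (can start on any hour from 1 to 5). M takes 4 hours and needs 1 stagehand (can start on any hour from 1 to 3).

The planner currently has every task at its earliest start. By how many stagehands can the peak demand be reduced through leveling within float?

Early-start peak: h1:9  h2:3  h3:1  h4:1  h5:0  h6:0 ⇒ 9.
Leveled (J@1, K@2, L@2, M@3): h1:4  h2:4  h3:3  h4:1  h5:1  h6:1 ⇒ 4.
Reduction 9 − 4 = 5.

5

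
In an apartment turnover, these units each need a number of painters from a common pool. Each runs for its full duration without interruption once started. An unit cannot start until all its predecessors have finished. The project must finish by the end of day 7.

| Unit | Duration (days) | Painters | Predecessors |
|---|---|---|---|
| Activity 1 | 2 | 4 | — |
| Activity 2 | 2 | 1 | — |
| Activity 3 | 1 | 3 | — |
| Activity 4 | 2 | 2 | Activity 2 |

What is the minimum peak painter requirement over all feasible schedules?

4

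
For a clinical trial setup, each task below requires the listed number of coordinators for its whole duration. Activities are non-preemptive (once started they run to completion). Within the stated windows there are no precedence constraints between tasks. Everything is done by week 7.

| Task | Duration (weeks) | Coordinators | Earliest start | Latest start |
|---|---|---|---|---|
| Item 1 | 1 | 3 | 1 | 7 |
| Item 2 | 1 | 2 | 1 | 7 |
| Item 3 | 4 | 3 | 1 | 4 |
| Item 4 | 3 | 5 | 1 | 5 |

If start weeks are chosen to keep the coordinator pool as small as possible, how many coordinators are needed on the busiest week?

Early-start (Item 1@1, Item 2@1, Item 3@1, Item 4@1) gives peak 13: w1:13  w2:8  w3:8  w4:3  w5:0  w6:0  w7:0.
Shift Item 2→2, Item 4→5.
Schedule Item 1@1, Item 2@2, Item 3@1, Item 4@5: w1:6  w2:5  w3:3  w4:3  w5:5  w6:5  w7:5 — peak 6.

6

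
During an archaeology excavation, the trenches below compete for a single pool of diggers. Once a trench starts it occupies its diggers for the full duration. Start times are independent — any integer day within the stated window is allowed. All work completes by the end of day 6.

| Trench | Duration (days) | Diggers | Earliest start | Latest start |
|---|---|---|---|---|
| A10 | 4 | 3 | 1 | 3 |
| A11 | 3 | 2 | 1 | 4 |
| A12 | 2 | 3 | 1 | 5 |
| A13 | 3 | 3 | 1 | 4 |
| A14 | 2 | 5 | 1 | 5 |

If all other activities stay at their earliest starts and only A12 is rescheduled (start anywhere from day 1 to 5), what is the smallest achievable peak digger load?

A12@1: d1:16  d2:16  d3:8  d4:3  d5:0  d6:0 → peak 16
A12@2: d1:13  d2:16  d3:11  d4:3  d5:0  d6:0 → peak 16
A12@3: d1:13  d2:13  d3:11  d4:6  d5:0  d6:0 → peak 13
A12@4: d1:13  d2:13  d3:8  d4:6  d5:3  d6:0 → peak 13
A12@5: d1:13  d2:13  d3:8  d4:3  d5:3  d6:3 → peak 13
Best is A12@3, peak 13.

13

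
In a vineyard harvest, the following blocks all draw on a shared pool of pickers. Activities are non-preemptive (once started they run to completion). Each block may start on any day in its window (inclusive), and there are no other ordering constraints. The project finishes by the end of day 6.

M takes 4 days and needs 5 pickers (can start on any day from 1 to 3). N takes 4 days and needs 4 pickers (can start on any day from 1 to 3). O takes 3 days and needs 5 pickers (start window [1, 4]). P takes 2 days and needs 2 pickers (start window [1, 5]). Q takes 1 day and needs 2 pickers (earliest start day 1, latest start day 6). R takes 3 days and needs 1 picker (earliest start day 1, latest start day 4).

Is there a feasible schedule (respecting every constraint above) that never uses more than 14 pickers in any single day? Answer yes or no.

yes

Schedule M@1, N@1, O@1, P@4, Q@4, R@4: d1:14  d2:14  d3:14  d4:14  d5:3  d6:1 — peak 14 ≤ 14.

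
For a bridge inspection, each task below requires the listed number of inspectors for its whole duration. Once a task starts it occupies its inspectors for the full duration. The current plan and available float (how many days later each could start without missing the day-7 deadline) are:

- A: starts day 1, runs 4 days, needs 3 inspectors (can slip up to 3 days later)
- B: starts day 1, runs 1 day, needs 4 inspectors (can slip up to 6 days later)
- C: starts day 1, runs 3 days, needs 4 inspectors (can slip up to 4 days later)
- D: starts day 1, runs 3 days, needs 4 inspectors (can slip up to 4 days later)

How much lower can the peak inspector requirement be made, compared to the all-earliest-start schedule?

8

Early-start peak: d1:15  d2:11  d3:11  d4:3  d5:0  d6:0  d7:0 ⇒ 15.
Leveled (A@1, B@1, C@2, D@5): d1:7  d2:7  d3:7  d4:7  d5:4  d6:4  d7:4 ⇒ 7.
Reduction 15 − 7 = 8.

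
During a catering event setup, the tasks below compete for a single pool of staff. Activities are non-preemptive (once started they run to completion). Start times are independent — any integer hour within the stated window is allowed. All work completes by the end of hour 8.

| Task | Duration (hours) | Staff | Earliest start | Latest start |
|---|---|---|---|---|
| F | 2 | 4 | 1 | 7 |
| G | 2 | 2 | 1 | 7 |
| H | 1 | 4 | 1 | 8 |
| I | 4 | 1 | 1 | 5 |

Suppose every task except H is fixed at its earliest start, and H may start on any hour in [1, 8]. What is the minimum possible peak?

H@1: h1:11  h2:7  h3:1  h4:1  h5:0  h6:0  h7:0  h8:0 → peak 11
H@2: h1:7  h2:11  h3:1  h4:1  h5:0  h6:0  h7:0  h8:0 → peak 11
H@3: h1:7  h2:7  h3:5  h4:1  h5:0  h6:0  h7:0  h8:0 → peak 7
H@4: h1:7  h2:7  h3:1  h4:5  h5:0  h6:0  h7:0  h8:0 → peak 7
H@5: h1:7  h2:7  h3:1  h4:1  h5:4  h6:0  h7:0  h8:0 → peak 7
H@6: h1:7  h2:7  h3:1  h4:1  h5:0  h6:4  h7:0  h8:0 → peak 7
H@7: h1:7  h2:7  h3:1  h4:1  h5:0  h6:0  h7:4  h8:0 → peak 7
H@8: h1:7  h2:7  h3:1  h4:1  h5:0  h6:0  h7:0  h8:4 → peak 7
Best is H@3, peak 7.

7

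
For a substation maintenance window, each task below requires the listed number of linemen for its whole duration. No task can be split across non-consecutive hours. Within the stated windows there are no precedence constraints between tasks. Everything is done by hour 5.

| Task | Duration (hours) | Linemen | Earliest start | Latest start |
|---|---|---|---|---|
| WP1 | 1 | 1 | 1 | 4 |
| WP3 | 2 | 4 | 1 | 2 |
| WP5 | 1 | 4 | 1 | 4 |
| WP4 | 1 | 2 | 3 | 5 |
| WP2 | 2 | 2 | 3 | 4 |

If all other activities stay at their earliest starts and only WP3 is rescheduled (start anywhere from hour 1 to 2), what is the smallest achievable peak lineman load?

8

WP3@1: h1:9  h2:4  h3:4  h4:2  h5:0 → peak 9
WP3@2: h1:5  h2:4  h3:8  h4:2  h5:0 → peak 8
Best is WP3@2, peak 8.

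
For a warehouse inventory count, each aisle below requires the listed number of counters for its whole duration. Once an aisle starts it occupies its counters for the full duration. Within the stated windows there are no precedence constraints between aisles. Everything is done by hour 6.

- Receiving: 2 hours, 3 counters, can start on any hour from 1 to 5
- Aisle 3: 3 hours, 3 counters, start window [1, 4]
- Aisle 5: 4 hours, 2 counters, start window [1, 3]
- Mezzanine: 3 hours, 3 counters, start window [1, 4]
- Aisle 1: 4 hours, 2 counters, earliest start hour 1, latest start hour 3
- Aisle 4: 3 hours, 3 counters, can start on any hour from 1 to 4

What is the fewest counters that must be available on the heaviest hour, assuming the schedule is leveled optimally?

10

Early-start (Receiving@1, Aisle 3@1, Aisle 5@1, Mezzanine@1, Aisle 1@1, Aisle 4@1) gives peak 16: h1:16  h2:16  h3:13  h4:4  h5:0  h6:0.
Shift Mezzanine→3, Aisle 4→4.
Schedule Receiving@1, Aisle 3@1, Aisle 5@1, Mezzanine@3, Aisle 1@1, Aisle 4@4: h1:10  h2:10  h3:10  h4:10  h5:6  h6:3 — peak 10.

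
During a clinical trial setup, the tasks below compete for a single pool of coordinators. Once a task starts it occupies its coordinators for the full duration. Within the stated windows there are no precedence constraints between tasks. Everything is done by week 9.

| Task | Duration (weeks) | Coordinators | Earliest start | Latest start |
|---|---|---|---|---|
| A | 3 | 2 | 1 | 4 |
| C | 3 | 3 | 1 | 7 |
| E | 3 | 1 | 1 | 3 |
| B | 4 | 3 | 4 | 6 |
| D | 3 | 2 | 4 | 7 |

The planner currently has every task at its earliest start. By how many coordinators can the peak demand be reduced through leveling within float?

1

Early-start peak: w1:6  w2:6  w3:6  w4:5  w5:5  w6:5  w7:3  w8:0  w9:0 ⇒ 6.
Leveled (A@4, C@1, E@1, B@4, D@7): w1:4  w2:4  w3:4  w4:5  w5:5  w6:5  w7:5  w8:2  w9:2 ⇒ 5.
Reduction 6 − 5 = 1.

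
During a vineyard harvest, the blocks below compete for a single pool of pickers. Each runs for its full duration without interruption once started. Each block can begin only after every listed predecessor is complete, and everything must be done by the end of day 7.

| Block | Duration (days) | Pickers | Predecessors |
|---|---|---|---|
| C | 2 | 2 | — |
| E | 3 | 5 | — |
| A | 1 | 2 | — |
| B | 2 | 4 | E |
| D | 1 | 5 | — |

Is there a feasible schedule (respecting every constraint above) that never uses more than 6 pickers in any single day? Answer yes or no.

Schedule C@4, E@1, A@4, B@5, D@7: d1:5  d2:5  d3:5  d4:4  d5:6  d6:4  d7:5 — peak 6 ≤ 6.

yes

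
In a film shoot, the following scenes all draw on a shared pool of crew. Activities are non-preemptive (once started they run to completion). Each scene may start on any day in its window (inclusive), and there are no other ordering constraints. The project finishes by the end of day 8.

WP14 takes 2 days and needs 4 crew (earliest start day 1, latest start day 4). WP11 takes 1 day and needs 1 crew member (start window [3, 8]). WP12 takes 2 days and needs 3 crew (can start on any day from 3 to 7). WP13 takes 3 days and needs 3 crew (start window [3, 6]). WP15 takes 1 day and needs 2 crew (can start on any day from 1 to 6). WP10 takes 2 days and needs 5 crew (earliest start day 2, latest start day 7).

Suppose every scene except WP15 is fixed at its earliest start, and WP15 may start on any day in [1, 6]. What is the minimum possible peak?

WP15@1: d1:6  d2:9  d3:12  d4:6  d5:3  d6:0  d7:0  d8:0 → peak 12
WP15@2: d1:4  d2:11  d3:12  d4:6  d5:3  d6:0  d7:0  d8:0 → peak 12
WP15@3: d1:4  d2:9  d3:14  d4:6  d5:3  d6:0  d7:0  d8:0 → peak 14
WP15@4: d1:4  d2:9  d3:12  d4:8  d5:3  d6:0  d7:0  d8:0 → peak 12
WP15@5: d1:4  d2:9  d3:12  d4:6  d5:5  d6:0  d7:0  d8:0 → peak 12
WP15@6: d1:4  d2:9  d3:12  d4:6  d5:3  d6:2  d7:0  d8:0 → peak 12
Best is WP15@1, peak 12.

12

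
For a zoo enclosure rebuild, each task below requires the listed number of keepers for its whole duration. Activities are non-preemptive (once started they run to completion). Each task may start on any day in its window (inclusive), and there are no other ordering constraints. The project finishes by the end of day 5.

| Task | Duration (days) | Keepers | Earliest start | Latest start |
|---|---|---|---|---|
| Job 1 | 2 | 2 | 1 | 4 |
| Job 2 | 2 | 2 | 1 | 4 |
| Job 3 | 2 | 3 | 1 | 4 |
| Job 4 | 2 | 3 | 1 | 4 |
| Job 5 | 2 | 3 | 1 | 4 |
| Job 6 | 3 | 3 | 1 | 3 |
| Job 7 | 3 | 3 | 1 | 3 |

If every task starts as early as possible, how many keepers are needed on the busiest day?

19

Early-start schedule: Job 1@1, Job 2@1, Job 3@1, Job 4@1, Job 5@1, Job 6@1, Job 7@1.
Load per day: day 1: 19, day 2: 19, day 3: 6, day 4: 0, day 5: 0.
Peak is 19.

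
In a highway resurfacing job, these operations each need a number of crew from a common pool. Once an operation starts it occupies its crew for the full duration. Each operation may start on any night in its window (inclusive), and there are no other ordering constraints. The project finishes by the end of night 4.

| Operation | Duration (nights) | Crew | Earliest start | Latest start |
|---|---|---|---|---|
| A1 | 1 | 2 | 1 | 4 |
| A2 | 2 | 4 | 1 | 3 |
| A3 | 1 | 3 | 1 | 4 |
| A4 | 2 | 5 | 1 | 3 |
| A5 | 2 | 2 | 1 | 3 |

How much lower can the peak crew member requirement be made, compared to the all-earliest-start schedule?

Early-start peak: n1:16  n2:11  n3:0  n4:0 ⇒ 16.
Leveled (A1@1, A2@1, A3@2, A4@3, A5@3): n1:6  n2:7  n3:7  n4:7 ⇒ 7.
Reduction 16 − 7 = 9.

9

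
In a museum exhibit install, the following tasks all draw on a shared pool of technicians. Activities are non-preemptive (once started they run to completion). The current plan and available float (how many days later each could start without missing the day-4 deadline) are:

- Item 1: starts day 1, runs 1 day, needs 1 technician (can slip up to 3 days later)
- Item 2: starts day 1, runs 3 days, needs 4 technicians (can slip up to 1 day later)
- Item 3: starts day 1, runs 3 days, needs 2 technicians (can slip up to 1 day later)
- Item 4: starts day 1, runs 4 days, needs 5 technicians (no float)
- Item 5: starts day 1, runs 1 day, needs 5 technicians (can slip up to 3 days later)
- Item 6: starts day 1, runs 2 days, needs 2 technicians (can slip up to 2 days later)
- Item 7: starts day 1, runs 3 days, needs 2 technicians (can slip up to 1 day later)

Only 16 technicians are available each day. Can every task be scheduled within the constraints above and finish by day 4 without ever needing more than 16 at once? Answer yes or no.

Schedule Item 1@1, Item 2@1, Item 3@1, Item 4@1, Item 5@4, Item 6@1, Item 7@2: d1:14  d2:15  d3:13  d4:12 — peak 15 ≤ 16.

yes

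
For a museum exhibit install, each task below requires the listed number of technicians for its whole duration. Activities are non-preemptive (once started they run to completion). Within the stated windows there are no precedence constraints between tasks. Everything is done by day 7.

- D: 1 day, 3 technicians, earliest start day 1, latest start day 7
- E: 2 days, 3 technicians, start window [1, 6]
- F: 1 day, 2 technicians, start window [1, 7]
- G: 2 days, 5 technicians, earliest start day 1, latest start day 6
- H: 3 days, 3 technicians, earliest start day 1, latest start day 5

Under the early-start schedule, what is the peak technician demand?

Early-start schedule: D@1, E@1, F@1, G@1, H@1.
Load per day: day 1: 16, day 2: 11, day 3: 3, day 4: 0, day 5: 0, day 6: 0, day 7: 0.
Peak is 16.

16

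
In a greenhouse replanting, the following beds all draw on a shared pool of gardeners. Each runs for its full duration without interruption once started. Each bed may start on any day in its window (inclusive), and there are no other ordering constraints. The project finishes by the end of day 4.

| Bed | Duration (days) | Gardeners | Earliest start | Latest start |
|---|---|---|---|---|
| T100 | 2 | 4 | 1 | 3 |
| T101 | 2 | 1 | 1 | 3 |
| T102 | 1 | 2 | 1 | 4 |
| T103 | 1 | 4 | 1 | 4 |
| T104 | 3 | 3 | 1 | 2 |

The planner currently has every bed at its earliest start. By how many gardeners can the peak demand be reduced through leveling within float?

7

Early-start peak: d1:14  d2:8  d3:3  d4:0 ⇒ 14.
Leveled (T100@1, T101@3, T102@3, T103@4, T104@1): d1:7  d2:7  d3:6  d4:5 ⇒ 7.
Reduction 14 − 7 = 7.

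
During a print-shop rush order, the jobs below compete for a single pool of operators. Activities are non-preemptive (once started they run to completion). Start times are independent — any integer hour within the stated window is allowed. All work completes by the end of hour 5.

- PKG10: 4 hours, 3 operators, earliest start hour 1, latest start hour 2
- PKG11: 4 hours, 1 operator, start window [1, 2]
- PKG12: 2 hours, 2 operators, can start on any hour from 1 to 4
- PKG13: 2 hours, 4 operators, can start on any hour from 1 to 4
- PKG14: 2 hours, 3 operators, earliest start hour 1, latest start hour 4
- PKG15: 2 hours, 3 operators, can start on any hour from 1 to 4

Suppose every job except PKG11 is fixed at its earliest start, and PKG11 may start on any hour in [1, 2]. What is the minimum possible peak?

16

PKG11@1: h1:16  h2:16  h3:4  h4:4  h5:0 → peak 16
PKG11@2: h1:15  h2:16  h3:4  h4:4  h5:1 → peak 16
Best is PKG11@1, peak 16.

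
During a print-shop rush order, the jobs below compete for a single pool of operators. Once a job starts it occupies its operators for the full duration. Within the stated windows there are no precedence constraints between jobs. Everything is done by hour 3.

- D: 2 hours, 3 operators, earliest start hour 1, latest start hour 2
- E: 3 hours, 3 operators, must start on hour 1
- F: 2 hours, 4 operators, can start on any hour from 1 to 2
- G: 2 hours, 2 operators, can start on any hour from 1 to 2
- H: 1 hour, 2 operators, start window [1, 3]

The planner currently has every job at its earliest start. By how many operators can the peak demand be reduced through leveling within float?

Early-start peak: h1:14  h2:12  h3:3 ⇒ 14.
Leveled (D@1, E@1, F@1, G@1, H@3): h1:12  h2:12  h3:5 ⇒ 12.
Reduction 14 − 12 = 2.

2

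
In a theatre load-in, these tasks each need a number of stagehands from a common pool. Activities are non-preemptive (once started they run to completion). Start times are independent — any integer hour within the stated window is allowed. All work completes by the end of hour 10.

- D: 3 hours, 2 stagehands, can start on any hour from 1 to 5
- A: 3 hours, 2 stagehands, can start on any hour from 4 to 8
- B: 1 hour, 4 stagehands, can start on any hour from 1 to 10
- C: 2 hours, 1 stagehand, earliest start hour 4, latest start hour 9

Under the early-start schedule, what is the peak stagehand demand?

6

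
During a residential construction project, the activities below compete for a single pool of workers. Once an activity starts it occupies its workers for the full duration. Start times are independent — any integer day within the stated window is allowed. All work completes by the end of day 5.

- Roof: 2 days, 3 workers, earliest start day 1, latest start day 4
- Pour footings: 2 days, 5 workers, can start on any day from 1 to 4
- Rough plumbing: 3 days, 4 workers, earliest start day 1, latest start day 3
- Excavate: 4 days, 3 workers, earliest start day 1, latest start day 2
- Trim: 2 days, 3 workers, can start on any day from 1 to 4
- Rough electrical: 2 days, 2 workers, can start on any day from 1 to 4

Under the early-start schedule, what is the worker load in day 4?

At early start, day 4 has: Excavate.
Demand: 3 = 3.

3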